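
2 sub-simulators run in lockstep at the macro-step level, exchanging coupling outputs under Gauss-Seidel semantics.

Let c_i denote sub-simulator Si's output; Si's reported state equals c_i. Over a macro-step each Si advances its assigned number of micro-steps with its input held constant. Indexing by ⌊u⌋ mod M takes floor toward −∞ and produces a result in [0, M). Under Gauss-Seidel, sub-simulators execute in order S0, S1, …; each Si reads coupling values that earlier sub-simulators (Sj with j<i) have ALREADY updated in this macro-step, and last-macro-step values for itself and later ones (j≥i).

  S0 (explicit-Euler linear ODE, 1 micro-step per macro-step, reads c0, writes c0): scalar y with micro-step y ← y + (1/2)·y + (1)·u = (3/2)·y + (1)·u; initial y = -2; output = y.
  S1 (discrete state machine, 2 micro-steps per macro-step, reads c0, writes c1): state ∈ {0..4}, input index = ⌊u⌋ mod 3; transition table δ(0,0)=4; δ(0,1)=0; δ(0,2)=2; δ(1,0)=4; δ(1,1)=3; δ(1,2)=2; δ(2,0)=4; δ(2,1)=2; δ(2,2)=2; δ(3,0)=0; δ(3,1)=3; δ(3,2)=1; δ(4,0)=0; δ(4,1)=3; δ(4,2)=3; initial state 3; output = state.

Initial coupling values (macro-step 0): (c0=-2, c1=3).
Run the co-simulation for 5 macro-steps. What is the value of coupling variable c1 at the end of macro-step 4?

c1 at macro-step 4 = 2

macro 1: S0 reads c0=-2 → after 1×micro: -5; S1 reads c0=-5 → after 2×micro: 3 ⇒ (c0=-5, c1=3)
macro 2: S0 reads c0=-5 → after 1×micro: -25/2; S1 reads c0=-25/2 → after 2×micro: 2 ⇒ (c0=-25/2, c1=2)
macro 3: S0 reads c0=-25/2 → after 1×micro: -125/4; S1 reads c0=-125/4 → after 2×micro: 2 ⇒ (c0=-125/4, c1=2)
macro 4: S0 reads c0=-125/4 → after 1×micro: -625/8; S1 reads c0=-625/8 → after 2×micro: 2 ⇒ (c0=-625/8, c1=2)
macro 5: S0 reads c0=-625/8 → after 1×micro: -3125/16; S1 reads c0=-3125/16 → after 2×micro: 2 ⇒ (c0=-3125/16, c1=2)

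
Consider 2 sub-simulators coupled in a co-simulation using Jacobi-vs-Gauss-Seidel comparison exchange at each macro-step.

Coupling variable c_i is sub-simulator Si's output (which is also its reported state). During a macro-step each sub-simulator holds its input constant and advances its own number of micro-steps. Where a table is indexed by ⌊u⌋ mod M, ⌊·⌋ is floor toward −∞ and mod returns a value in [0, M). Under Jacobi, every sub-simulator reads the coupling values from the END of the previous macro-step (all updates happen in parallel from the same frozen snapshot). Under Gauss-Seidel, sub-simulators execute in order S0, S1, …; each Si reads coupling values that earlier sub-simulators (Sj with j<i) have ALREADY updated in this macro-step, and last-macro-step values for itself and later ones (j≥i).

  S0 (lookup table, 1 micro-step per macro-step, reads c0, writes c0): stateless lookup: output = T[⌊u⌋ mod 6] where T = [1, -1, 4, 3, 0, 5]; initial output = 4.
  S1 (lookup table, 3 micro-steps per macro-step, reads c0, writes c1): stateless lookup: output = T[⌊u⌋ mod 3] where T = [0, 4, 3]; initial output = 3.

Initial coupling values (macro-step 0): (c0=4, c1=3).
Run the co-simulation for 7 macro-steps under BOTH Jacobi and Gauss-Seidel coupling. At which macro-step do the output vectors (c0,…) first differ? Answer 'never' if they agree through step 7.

first divergence at macro-step: 1

[Jacobi] macro 1: S0 reads c0=4 → after 1×micro: 0; S1 reads c0=4 → after 3×micro: 4 ⇒ (c0=0, c1=4)
[Jacobi] macro 2: S0 reads c0=0 → after 1×micro: 1; S1 reads c0=0 → after 3×micro: 0 ⇒ (c0=1, c1=0)
[Jacobi] macro 3: S0 reads c0=1 → after 1×micro: -1; S1 reads c0=1 → after 3×micro: 4 ⇒ (c0=-1, c1=4)
[Jacobi] macro 4: S0 reads c0=-1 → after 1×micro: 5; S1 reads c0=-1 → after 3×micro: 3 ⇒ (c0=5, c1=3)
[Jacobi] macro 5: S0 reads c0=5 → after 1×micro: 5; S1 reads c0=5 → after 3×micro: 3 ⇒ (c0=5, c1=3)
[Jacobi] macro 6: S0 reads c0=5 → after 1×micro: 5; S1 reads c0=5 → after 3×micro: 3 ⇒ (c0=5, c1=3)
[Jacobi] macro 7: S0 reads c0=5 → after 1×micro: 5; S1 reads c0=5 → after 3×micro: 3 ⇒ (c0=5, c1=3)
[Gauss-Seidel] macro 1: S0 reads c0=4 → after 1×micro: 0; S1 reads c0=0 → after 3×micro: 0 ⇒ (c0=0, c1=0)
[Gauss-Seidel] macro 2: S0 reads c0=0 → after 1×micro: 1; S1 reads c0=1 → after 3×micro: 4 ⇒ (c0=1, c1=4)
[Gauss-Seidel] macro 3: S0 reads c0=1 → after 1×micro: -1; S1 reads c0=-1 → after 3×micro: 3 ⇒ (c0=-1, c1=3)
[Gauss-Seidel] macro 4: S0 reads c0=-1 → after 1×micro: 5; S1 reads c0=5 → after 3×micro: 3 ⇒ (c0=5, c1=3)
[Gauss-Seidel] macro 5: S0 reads c0=5 → after 1×micro: 5; S1 reads c0=5 → after 3×micro: 3 ⇒ (c0=5, c1=3)
[Gauss-Seidel] macro 6: S0 reads c0=5 → after 1×micro: 5; S1 reads c0=5 → after 3×micro: 3 ⇒ (c0=5, c1=3)
[Gauss-Seidel] macro 7: S0 reads c0=5 → after 1×micro: 5; S1 reads c0=5 → after 3×micro: 3 ⇒ (c0=5, c1=3)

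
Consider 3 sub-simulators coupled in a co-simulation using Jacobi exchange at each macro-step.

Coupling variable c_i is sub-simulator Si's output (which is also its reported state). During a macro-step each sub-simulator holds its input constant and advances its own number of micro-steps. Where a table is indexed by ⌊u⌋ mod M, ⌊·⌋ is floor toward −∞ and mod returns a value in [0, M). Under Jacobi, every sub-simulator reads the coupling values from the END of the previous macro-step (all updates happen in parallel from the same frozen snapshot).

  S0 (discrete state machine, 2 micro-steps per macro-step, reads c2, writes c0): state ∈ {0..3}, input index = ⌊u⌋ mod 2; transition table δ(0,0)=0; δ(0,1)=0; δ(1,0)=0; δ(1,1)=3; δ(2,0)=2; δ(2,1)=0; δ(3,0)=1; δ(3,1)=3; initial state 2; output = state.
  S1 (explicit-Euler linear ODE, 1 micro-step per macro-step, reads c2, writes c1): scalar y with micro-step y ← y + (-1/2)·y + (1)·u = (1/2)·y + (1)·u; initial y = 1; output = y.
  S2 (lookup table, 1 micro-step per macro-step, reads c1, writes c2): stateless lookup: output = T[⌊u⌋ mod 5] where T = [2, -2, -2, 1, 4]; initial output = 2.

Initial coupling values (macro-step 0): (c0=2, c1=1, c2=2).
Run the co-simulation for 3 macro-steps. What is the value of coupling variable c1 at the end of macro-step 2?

macro 1: S0 reads c2=2 → after 2×micro: 2; S1 reads c2=2 → after 1×micro: 5/2; S2 reads c1=1 → after 1×micro: -2 ⇒ (c0=2, c1=5/2, c2=-2)
macro 2: S0 reads c2=-2 → after 2×micro: 2; S1 reads c2=-2 → after 1×micro: -3/4; S2 reads c1=5/2 → after 1×micro: -2 ⇒ (c0=2, c1=-3/4, c2=-2)
macro 3: S0 reads c2=-2 → after 2×micro: 2; S1 reads c2=-2 → after 1×micro: -19/8; S2 reads c1=-3/4 → after 1×micro: 4 ⇒ (c0=2, c1=-19/8, c2=4)

c1 at macro-step 2 = -3/4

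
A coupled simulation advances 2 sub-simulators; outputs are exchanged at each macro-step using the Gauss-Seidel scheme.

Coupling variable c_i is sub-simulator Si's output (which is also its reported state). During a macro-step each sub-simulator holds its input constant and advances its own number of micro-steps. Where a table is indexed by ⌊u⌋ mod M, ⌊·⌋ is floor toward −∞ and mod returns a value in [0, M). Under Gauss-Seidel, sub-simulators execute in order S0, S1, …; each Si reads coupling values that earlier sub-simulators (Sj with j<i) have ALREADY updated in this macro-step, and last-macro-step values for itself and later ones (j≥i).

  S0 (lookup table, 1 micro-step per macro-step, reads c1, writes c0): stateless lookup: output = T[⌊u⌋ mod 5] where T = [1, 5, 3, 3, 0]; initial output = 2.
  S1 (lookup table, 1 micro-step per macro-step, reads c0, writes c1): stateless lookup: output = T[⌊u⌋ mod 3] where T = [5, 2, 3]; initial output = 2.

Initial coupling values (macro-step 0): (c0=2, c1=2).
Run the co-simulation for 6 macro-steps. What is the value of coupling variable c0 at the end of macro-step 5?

macro 1: S0 reads c1=2 → after 1×micro: 3; S1 reads c0=3 → after 1×micro: 5 ⇒ (c0=3, c1=5)
macro 2: S0 reads c1=5 → after 1×micro: 1; S1 reads c0=1 → after 1×micro: 2 ⇒ (c0=1, c1=2)
macro 3: S0 reads c1=2 → after 1×micro: 3; S1 reads c0=3 → after 1×micro: 5 ⇒ (c0=3, c1=5)
macro 4: S0 reads c1=5 → after 1×micro: 1; S1 reads c0=1 → after 1×micro: 2 ⇒ (c0=1, c1=2)
macro 5: S0 reads c1=2 → after 1×micro: 3; S1 reads c0=3 → after 1×micro: 5 ⇒ (c0=3, c1=5)
macro 6: S0 reads c1=5 → after 1×micro: 1; S1 reads c0=1 → after 1×micro: 2 ⇒ (c0=1, c1=2)

c0 at macro-step 5 = 3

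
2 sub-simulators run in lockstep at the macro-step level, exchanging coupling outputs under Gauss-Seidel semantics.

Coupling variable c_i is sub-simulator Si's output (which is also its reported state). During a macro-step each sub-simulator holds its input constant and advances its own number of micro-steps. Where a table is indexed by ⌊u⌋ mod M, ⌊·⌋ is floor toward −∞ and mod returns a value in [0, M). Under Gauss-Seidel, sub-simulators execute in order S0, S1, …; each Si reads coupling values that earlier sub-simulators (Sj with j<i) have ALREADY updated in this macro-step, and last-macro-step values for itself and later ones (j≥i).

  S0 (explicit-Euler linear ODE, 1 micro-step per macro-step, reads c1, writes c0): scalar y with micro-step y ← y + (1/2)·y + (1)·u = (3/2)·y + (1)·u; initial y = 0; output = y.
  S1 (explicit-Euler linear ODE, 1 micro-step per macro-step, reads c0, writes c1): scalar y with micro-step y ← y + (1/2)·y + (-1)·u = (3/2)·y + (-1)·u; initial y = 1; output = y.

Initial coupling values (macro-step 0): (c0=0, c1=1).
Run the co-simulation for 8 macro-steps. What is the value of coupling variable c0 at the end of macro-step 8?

c0 at macro-step 8 = 79/8

macro 1: S0 reads c1=1 → after 1×micro: 1; S1 reads c0=1 → after 1×micro: 1/2 ⇒ (c0=1, c1=1/2)
macro 2: S0 reads c1=1/2 → after 1×micro: 2; S1 reads c0=2 → after 1×micro: -5/4 ⇒ (c0=2, c1=-5/4)
macro 3: S0 reads c1=-5/4 → after 1×micro: 7/4; S1 reads c0=7/4 → after 1×micro: -29/8 ⇒ (c0=7/4, c1=-29/8)
macro 4: S0 reads c1=-29/8 → after 1×micro: -1; S1 reads c0=-1 → after 1×micro: -71/16 ⇒ (c0=-1, c1=-71/16)
macro 5: S0 reads c1=-71/16 → after 1×micro: -95/16; S1 reads c0=-95/16 → after 1×micro: -23/32 ⇒ (c0=-95/16, c1=-23/32)
macro 6: S0 reads c1=-23/32 → after 1×micro: -77/8; S1 reads c0=-77/8 → after 1×micro: 547/64 ⇒ (c0=-77/8, c1=547/64)
macro 7: S0 reads c1=547/64 → after 1×micro: -377/64; S1 reads c0=-377/64 → after 1×micro: 2395/128 ⇒ (c0=-377/64, c1=2395/128)
macro 8: S0 reads c1=2395/128 → after 1×micro: 79/8; S1 reads c0=79/8 → after 1×micro: 4657/256 ⇒ (c0=79/8, c1=4657/256)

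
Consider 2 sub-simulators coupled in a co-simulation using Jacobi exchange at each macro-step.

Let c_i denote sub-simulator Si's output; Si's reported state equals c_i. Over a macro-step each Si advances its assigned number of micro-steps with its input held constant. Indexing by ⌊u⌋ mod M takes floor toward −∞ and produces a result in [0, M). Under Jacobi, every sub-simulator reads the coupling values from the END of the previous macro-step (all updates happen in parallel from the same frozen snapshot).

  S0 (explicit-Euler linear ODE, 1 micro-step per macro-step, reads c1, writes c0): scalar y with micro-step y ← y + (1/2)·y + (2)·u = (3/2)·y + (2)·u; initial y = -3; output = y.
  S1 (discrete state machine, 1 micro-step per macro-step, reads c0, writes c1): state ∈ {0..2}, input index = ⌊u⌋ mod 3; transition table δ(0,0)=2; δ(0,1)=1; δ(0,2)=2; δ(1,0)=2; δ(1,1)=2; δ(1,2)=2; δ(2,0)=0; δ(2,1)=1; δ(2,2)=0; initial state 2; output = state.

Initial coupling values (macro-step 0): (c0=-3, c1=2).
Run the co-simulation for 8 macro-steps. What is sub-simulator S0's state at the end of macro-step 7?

S0 state at macro-step 7 = 3911/128

macro 1: S0 reads c1=2 → after 1×micro: -1/2; S1 reads c0=-3 → after 1×micro: 0 ⇒ (c0=-1/2, c1=0)
macro 2: S0 reads c1=0 → after 1×micro: -3/4; S1 reads c0=-1/2 → after 1×micro: 2 ⇒ (c0=-3/4, c1=2)
macro 3: S0 reads c1=2 → after 1×micro: 23/8; S1 reads c0=-3/4 → after 1×micro: 0 ⇒ (c0=23/8, c1=0)
macro 4: S0 reads c1=0 → after 1×micro: 69/16; S1 reads c0=23/8 → after 1×micro: 2 ⇒ (c0=69/16, c1=2)
macro 5: S0 reads c1=2 → after 1×micro: 335/32; S1 reads c0=69/16 → after 1×micro: 1 ⇒ (c0=335/32, c1=1)
macro 6: S0 reads c1=1 → after 1×micro: 1133/64; S1 reads c0=335/32 → after 1×micro: 2 ⇒ (c0=1133/64, c1=2)
macro 7: S0 reads c1=2 → after 1×micro: 3911/128; S1 reads c0=1133/64 → after 1×micro: 0 ⇒ (c0=3911/128, c1=0)
macro 8: S0 reads c1=0 → after 1×micro: 11733/256; S1 reads c0=3911/128 → after 1×micro: 2 ⇒ (c0=11733/256, c1=2)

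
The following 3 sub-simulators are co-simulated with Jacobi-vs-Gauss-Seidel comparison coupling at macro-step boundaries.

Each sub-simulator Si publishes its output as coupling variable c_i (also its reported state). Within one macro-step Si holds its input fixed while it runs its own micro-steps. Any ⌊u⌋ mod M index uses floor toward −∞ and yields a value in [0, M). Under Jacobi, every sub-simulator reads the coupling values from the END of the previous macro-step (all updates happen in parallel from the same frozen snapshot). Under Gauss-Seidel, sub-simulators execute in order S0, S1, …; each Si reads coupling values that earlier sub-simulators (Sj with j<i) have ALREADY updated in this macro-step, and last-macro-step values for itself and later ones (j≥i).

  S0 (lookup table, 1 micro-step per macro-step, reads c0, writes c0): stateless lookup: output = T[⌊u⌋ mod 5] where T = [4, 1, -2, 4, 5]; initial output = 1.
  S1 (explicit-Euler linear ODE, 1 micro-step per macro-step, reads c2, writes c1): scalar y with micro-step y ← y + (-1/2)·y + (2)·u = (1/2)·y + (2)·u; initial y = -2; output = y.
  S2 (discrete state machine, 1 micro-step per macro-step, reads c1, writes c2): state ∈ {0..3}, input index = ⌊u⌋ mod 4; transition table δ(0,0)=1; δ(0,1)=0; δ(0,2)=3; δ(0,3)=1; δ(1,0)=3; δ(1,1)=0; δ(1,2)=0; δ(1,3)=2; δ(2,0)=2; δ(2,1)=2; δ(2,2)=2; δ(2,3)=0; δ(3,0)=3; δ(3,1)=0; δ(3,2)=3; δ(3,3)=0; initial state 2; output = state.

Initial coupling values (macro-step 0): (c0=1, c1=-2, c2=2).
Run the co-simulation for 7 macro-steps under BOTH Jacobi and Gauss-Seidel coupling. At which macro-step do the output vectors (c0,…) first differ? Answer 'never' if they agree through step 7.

first divergence at macro-step: 1

[Jacobi] macro 1: S0 reads c0=1 → after 1×micro: 1; S1 reads c2=2 → after 1×micro: 3; S2 reads c1=-2 → after 1×micro: 2 ⇒ (c0=1, c1=3, c2=2)
[Jacobi] macro 2: S0 reads c0=1 → after 1×micro: 1; S1 reads c2=2 → after 1×micro: 11/2; S2 reads c1=3 → after 1×micro: 0 ⇒ (c0=1, c1=11/2, c2=0)
[Jacobi] macro 3: S0 reads c0=1 → after 1×micro: 1; S1 reads c2=0 → after 1×micro: 11/4; S2 reads c1=11/2 → after 1×micro: 0 ⇒ (c0=1, c1=11/4, c2=0)
[Jacobi] macro 4: S0 reads c0=1 → after 1×micro: 1; S1 reads c2=0 → after 1×micro: 11/8; S2 reads c1=11/4 → after 1×micro: 3 ⇒ (c0=1, c1=11/8, c2=3)
[Jacobi] macro 5: S0 reads c0=1 → after 1×micro: 1; S1 reads c2=3 → after 1×micro: 107/16; S2 reads c1=11/8 → after 1×micro: 0 ⇒ (c0=1, c1=107/16, c2=0)
[Jacobi] macro 6: S0 reads c0=1 → after 1×micro: 1; S1 reads c2=0 → after 1×micro: 107/32; S2 reads c1=107/16 → after 1×micro: 3 ⇒ (c0=1, c1=107/32, c2=3)
[Jacobi] macro 7: S0 reads c0=1 → after 1×micro: 1; S1 reads c2=3 → after 1×micro: 491/64; S2 reads c1=107/32 → after 1×micro: 0 ⇒ (c0=1, c1=491/64, c2=0)
[Gauss-Seidel] macro 1: S0 reads c0=1 → after 1×micro: 1; S1 reads c2=2 → after 1×micro: 3; S2 reads c1=3 → after 1×micro: 0 ⇒ (c0=1, c1=3, c2=0)
[Gauss-Seidel] macro 2: S0 reads c0=1 → after 1×micro: 1; S1 reads c2=0 → after 1×micro: 3/2; S2 reads c1=3/2 → after 1×micro: 0 ⇒ (c0=1, c1=3/2, c2=0)
[Gauss-Seidel] macro 3: S0 reads c0=1 → after 1×micro: 1; S1 reads c2=0 → after 1×micro: 3/4; S2 reads c1=3/4 → after 1×micro: 1 ⇒ (c0=1, c1=3/4, c2=1)
[Gauss-Seidel] macro 4: S0 reads c0=1 → after 1×micro: 1; S1 reads c2=1 → after 1×micro: 19/8; S2 reads c1=19/8 → after 1×micro: 0 ⇒ (c0=1, c1=19/8, c2=0)
[Gauss-Seidel] macro 5: S0 reads c0=1 → after 1×micro: 1; S1 reads c2=0 → after 1×micro: 19/16; S2 reads c1=19/16 → after 1×micro: 0 ⇒ (c0=1, c1=19/16, c2=0)
[Gauss-Seidel] macro 6: S0 reads c0=1 → after 1×micro: 1; S1 reads c2=0 → after 1×micro: 19/32; S2 reads c1=19/32 → after 1×micro: 1 ⇒ (c0=1, c1=19/32, c2=1)
[Gauss-Seidel] macro 7: S0 reads c0=1 → after 1×micro: 1; S1 reads c2=1 → after 1×micro: 147/64; S2 reads c1=147/64 → after 1×micro: 0 ⇒ (c0=1, c1=147/64, c2=0)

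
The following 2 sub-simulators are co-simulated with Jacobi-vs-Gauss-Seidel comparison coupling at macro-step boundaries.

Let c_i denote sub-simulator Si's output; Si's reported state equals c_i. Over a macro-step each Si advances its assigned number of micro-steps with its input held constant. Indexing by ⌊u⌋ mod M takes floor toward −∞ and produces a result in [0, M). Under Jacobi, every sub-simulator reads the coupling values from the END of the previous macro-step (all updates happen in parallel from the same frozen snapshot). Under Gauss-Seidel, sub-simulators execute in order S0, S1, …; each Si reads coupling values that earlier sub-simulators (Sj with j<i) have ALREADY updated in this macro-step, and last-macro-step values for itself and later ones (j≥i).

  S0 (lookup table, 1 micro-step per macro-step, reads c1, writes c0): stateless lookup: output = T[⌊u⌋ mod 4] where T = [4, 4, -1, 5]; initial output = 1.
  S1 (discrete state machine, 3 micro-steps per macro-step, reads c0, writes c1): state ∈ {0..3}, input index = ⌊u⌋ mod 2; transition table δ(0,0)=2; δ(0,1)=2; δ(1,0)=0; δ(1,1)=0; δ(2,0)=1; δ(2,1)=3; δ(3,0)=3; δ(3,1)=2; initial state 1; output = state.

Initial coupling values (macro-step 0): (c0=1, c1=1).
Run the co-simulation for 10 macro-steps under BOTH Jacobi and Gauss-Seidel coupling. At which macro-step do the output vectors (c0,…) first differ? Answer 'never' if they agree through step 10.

[Jacobi] macro 1: S0 reads c1=1 → after 1×micro: 4; S1 reads c0=1 → after 3×micro: 3 ⇒ (c0=4, c1=3)
[Jacobi] macro 2: S0 reads c1=3 → after 1×micro: 5; S1 reads c0=4 → after 3×micro: 3 ⇒ (c0=5, c1=3)
[Jacobi] macro 3: S0 reads c1=3 → after 1×micro: 5; S1 reads c0=5 → after 3×micro: 2 ⇒ (c0=5, c1=2)
[Jacobi] macro 4: S0 reads c1=2 → after 1×micro: -1; S1 reads c0=5 → after 3×micro: 3 ⇒ (c0=-1, c1=3)
[Jacobi] macro 5: S0 reads c1=3 → after 1×micro: 5; S1 reads c0=-1 → after 3×micro: 2 ⇒ (c0=5, c1=2)
[Jacobi] macro 6: S0 reads c1=2 → after 1×micro: -1; S1 reads c0=5 → after 3×micro: 3 ⇒ (c0=-1, c1=3)
[Jacobi] macro 7: S0 reads c1=3 → after 1×micro: 5; S1 reads c0=-1 → after 3×micro: 2 ⇒ (c0=5, c1=2)
[Jacobi] macro 8: S0 reads c1=2 → after 1×micro: -1; S1 reads c0=5 → after 3×micro: 3 ⇒ (c0=-1, c1=3)
[Jacobi] macro 9: S0 reads c1=3 → after 1×micro: 5; S1 reads c0=-1 → after 3×micro: 2 ⇒ (c0=5, c1=2)
[Jacobi] macro 10: S0 reads c1=2 → after 1×micro: -1; S1 reads c0=5 → after 3×micro: 3 ⇒ (c0=-1, c1=3)
[Gauss-Seidel] macro 1: S0 reads c1=1 → after 1×micro: 4; S1 reads c0=4 → after 3×micro: 1 ⇒ (c0=4, c1=1)
[Gauss-Seidel] macro 2: S0 reads c1=1 → after 1×micro: 4; S1 reads c0=4 → after 3×micro: 1 ⇒ (c0=4, c1=1)
[Gauss-Seidel] macro 3: S0 reads c1=1 → after 1×micro: 4; S1 reads c0=4 → after 3×micro: 1 ⇒ (c0=4, c1=1)
[Gauss-Seidel] macro 4: S0 reads c1=1 → after 1×micro: 4; S1 reads c0=4 → after 3×micro: 1 ⇒ (c0=4, c1=1)
[Gauss-Seidel] macro 5: S0 reads c1=1 → after 1×micro: 4; S1 reads c0=4 → after 3×micro: 1 ⇒ (c0=4, c1=1)
[Gauss-Seidel] macro 6: S0 reads c1=1 → after 1×micro: 4; S1 reads c0=4 → after 3×micro: 1 ⇒ (c0=4, c1=1)
[Gauss-Seidel] macro 7: S0 reads c1=1 → after 1×micro: 4; S1 reads c0=4 → after 3×micro: 1 ⇒ (c0=4, c1=1)
[Gauss-Seidel] macro 8: S0 reads c1=1 → after 1×micro: 4; S1 reads c0=4 → after 3×micro: 1 ⇒ (c0=4, c1=1)
[Gauss-Seidel] macro 9: S0 reads c1=1 → after 1×micro: 4; S1 reads c0=4 → after 3×micro: 1 ⇒ (c0=4, c1=1)
[Gauss-Seidel] macro 10: S0 reads c1=1 → after 1×micro: 4; S1 reads c0=4 → after 3×micro: 1 ⇒ (c0=4, c1=1)

first divergence at macro-step: 1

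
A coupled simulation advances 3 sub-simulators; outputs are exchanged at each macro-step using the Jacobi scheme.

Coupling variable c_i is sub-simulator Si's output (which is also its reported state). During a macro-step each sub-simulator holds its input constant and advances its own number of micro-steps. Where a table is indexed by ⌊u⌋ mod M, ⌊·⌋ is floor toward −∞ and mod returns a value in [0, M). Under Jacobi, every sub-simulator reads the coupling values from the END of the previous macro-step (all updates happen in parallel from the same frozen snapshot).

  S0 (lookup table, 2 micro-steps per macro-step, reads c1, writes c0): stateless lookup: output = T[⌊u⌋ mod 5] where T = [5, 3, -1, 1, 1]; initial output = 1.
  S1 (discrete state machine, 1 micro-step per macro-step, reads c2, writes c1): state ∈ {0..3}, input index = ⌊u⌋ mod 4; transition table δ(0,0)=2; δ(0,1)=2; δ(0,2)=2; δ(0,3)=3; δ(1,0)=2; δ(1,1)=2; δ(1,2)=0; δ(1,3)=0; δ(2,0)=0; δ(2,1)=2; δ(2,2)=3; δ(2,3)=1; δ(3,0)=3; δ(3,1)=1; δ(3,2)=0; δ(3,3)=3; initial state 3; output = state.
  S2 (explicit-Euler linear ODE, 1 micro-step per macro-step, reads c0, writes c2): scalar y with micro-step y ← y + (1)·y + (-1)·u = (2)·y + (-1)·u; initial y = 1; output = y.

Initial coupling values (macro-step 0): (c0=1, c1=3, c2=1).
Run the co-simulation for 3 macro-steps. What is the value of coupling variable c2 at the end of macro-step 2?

macro 1: S0 reads c1=3 → after 2×micro: 1; S1 reads c2=1 → after 1×micro: 1; S2 reads c0=1 → after 1×micro: 1 ⇒ (c0=1, c1=1, c2=1)
macro 2: S0 reads c1=1 → after 2×micro: 3; S1 reads c2=1 → after 1×micro: 2; S2 reads c0=1 → after 1×micro: 1 ⇒ (c0=3, c1=2, c2=1)
macro 3: S0 reads c1=2 → after 2×micro: -1; S1 reads c2=1 → after 1×micro: 2; S2 reads c0=3 → after 1×micro: -1 ⇒ (c0=-1, c1=2, c2=-1)

c2 at macro-step 2 = 1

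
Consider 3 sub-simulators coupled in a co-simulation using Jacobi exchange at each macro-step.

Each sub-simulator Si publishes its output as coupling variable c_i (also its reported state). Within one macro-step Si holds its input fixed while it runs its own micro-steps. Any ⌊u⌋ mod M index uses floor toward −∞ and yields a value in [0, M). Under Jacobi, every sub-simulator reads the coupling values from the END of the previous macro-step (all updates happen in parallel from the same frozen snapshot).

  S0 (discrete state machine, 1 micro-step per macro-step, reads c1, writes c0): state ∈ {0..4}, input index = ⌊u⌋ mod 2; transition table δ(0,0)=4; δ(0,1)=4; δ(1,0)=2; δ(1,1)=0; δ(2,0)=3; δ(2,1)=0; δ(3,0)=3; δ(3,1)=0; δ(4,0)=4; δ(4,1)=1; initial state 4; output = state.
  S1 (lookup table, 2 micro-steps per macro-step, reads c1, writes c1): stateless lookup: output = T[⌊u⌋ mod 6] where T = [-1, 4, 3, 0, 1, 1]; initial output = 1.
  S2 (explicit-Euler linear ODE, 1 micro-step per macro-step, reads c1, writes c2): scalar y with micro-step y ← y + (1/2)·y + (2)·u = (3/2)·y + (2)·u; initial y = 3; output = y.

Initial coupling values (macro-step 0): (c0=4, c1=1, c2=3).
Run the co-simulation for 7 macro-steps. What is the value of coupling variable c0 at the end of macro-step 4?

macro 1: S0 reads c1=1 → after 1×micro: 1; S1 reads c1=1 → after 2×micro: 4; S2 reads c1=1 → after 1×micro: 13/2 ⇒ (c0=1, c1=4, c2=13/2)
macro 2: S0 reads c1=4 → after 1×micro: 2; S1 reads c1=4 → after 2×micro: 1; S2 reads c1=4 → after 1×micro: 71/4 ⇒ (c0=2, c1=1, c2=71/4)
macro 3: S0 reads c1=1 → after 1×micro: 0; S1 reads c1=1 → after 2×micro: 4; S2 reads c1=1 → after 1×micro: 229/8 ⇒ (c0=0, c1=4, c2=229/8)
macro 4: S0 reads c1=4 → after 1×micro: 4; S1 reads c1=4 → after 2×micro: 1; S2 reads c1=4 → after 1×micro: 815/16 ⇒ (c0=4, c1=1, c2=815/16)
macro 5: S0 reads c1=1 → after 1×micro: 1; S1 reads c1=1 → after 2×micro: 4; S2 reads c1=1 → after 1×micro: 2509/32 ⇒ (c0=1, c1=4, c2=2509/32)
macro 6: S0 reads c1=4 → after 1×micro: 2; S1 reads c1=4 → after 2×micro: 1; S2 reads c1=4 → after 1×micro: 8039/64 ⇒ (c0=2, c1=1, c2=8039/64)
macro 7: S0 reads c1=1 → after 1×micro: 0; S1 reads c1=1 → after 2×micro: 4; S2 reads c1=1 → after 1×micro: 24373/128 ⇒ (c0=0, c1=4, c2=24373/128)

c0 at macro-step 4 = 4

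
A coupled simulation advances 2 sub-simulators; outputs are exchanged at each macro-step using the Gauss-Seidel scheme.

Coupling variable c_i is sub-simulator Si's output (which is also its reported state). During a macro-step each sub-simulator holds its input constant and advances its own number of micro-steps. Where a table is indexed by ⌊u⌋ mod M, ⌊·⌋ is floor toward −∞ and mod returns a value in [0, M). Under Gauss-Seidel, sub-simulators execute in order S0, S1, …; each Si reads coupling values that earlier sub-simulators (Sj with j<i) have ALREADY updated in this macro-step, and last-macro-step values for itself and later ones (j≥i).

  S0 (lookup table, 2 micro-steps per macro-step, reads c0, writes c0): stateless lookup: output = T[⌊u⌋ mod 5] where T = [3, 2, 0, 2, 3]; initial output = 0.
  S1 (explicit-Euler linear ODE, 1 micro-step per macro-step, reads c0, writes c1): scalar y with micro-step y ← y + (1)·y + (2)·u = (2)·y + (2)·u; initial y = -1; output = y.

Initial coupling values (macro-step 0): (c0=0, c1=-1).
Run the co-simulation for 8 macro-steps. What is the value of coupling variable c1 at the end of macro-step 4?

c1 at macro-step 4 = 54

macro 1: S0 reads c0=0 → after 2×micro: 3; S1 reads c0=3 → after 1×micro: 4 ⇒ (c0=3, c1=4)
macro 2: S0 reads c0=3 → after 2×micro: 2; S1 reads c0=2 → after 1×micro: 12 ⇒ (c0=2, c1=12)
macro 3: S0 reads c0=2 → after 2×micro: 0; S1 reads c0=0 → after 1×micro: 24 ⇒ (c0=0, c1=24)
macro 4: S0 reads c0=0 → after 2×micro: 3; S1 reads c0=3 → after 1×micro: 54 ⇒ (c0=3, c1=54)
macro 5: S0 reads c0=3 → after 2×micro: 2; S1 reads c0=2 → after 1×micro: 112 ⇒ (c0=2, c1=112)
macro 6: S0 reads c0=2 → after 2×micro: 0; S1 reads c0=0 → after 1×micro: 224 ⇒ (c0=0, c1=224)
macro 7: S0 reads c0=0 → after 2×micro: 3; S1 reads c0=3 → after 1×micro: 454 ⇒ (c0=3, c1=454)
macro 8: S0 reads c0=3 → after 2×micro: 2; S1 reads c0=2 → after 1×micro: 912 ⇒ (c0=2, c1=912)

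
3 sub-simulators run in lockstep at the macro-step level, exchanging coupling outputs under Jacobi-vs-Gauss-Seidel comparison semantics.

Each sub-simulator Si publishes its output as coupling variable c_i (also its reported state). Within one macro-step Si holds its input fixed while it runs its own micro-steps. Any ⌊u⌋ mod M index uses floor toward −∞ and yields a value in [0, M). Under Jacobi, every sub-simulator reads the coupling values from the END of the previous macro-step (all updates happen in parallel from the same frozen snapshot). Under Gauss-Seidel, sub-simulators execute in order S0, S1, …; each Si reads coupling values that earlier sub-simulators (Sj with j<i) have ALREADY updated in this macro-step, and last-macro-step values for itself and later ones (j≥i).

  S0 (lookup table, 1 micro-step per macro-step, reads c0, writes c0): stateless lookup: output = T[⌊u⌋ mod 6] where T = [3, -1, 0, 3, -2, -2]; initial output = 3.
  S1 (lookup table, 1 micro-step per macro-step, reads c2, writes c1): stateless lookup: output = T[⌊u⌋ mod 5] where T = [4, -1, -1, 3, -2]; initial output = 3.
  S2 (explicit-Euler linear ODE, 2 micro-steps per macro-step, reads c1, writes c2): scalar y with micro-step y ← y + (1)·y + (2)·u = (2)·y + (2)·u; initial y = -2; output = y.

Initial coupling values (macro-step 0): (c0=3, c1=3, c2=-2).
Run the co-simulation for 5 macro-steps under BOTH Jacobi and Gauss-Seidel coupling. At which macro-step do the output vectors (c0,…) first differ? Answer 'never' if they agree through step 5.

first divergence at macro-step: 2

[Jacobi] macro 1: S0 reads c0=3 → after 1×micro: 3; S1 reads c2=-2 → after 1×micro: 3; S2 reads c1=3 → after 2×micro: 10 ⇒ (c0=3, c1=3, c2=10)
[Jacobi] macro 2: S0 reads c0=3 → after 1×micro: 3; S1 reads c2=10 → after 1×micro: 4; S2 reads c1=3 → after 2×micro: 58 ⇒ (c0=3, c1=4, c2=58)
[Jacobi] macro 3: S0 reads c0=3 → after 1×micro: 3; S1 reads c2=58 → after 1×micro: 3; S2 reads c1=4 → after 2×micro: 256 ⇒ (c0=3, c1=3, c2=256)
[Jacobi] macro 4: S0 reads c0=3 → after 1×micro: 3; S1 reads c2=256 → after 1×micro: -1; S2 reads c1=3 → after 2×micro: 1042 ⇒ (c0=3, c1=-1, c2=1042)
[Jacobi] macro 5: S0 reads c0=3 → after 1×micro: 3; S1 reads c2=1042 → after 1×micro: -1; S2 reads c1=-1 → after 2×micro: 4162 ⇒ (c0=3, c1=-1, c2=4162)
[Gauss-Seidel] macro 1: S0 reads c0=3 → after 1×micro: 3; S1 reads c2=-2 → after 1×micro: 3; S2 reads c1=3 → after 2×micro: 10 ⇒ (c0=3, c1=3, c2=10)
[Gauss-Seidel] macro 2: S0 reads c0=3 → after 1×micro: 3; S1 reads c2=10 → after 1×micro: 4; S2 reads c1=4 → after 2×micro: 64 ⇒ (c0=3, c1=4, c2=64)
[Gauss-Seidel] macro 3: S0 reads c0=3 → after 1×micro: 3; S1 reads c2=64 → after 1×micro: -2; S2 reads c1=-2 → after 2×micro: 244 ⇒ (c0=3, c1=-2, c2=244)
[Gauss-Seidel] macro 4: S0 reads c0=3 → after 1×micro: 3; S1 reads c2=244 → after 1×micro: -2; S2 reads c1=-2 → after 2×micro: 964 ⇒ (c0=3, c1=-2, c2=964)
[Gauss-Seidel] macro 5: S0 reads c0=3 → after 1×micro: 3; S1 reads c2=964 → after 1×micro: -2; S2 reads c1=-2 → after 2×micro: 3844 ⇒ (c0=3, c1=-2, c2=3844)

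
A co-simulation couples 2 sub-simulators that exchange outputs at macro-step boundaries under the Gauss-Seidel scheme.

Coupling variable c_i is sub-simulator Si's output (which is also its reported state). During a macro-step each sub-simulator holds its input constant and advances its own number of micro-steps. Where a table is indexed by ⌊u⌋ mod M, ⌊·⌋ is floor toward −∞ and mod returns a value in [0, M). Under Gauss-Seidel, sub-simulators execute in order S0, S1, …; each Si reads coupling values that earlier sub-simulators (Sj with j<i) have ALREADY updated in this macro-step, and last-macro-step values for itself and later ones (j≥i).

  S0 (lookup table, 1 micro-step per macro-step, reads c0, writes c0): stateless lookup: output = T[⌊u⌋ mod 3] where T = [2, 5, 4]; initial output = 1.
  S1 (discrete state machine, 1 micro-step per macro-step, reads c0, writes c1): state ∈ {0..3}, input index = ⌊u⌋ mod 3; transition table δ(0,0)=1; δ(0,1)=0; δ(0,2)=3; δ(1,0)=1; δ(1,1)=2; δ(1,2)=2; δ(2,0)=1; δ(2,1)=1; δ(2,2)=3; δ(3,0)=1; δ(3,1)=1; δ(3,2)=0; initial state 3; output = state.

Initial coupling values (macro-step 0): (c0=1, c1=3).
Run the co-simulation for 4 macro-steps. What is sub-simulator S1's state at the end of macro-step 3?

macro 1: S0 reads c0=1 → after 1×micro: 5; S1 reads c0=5 → after 1×micro: 0 ⇒ (c0=5, c1=0)
macro 2: S0 reads c0=5 → after 1×micro: 4; S1 reads c0=4 → after 1×micro: 0 ⇒ (c0=4, c1=0)
macro 3: S0 reads c0=4 → after 1×micro: 5; S1 reads c0=5 → after 1×micro: 3 ⇒ (c0=5, c1=3)
macro 4: S0 reads c0=5 → after 1×micro: 4; S1 reads c0=4 → after 1×micro: 1 ⇒ (c0=4, c1=1)

S1 state at macro-step 3 = 3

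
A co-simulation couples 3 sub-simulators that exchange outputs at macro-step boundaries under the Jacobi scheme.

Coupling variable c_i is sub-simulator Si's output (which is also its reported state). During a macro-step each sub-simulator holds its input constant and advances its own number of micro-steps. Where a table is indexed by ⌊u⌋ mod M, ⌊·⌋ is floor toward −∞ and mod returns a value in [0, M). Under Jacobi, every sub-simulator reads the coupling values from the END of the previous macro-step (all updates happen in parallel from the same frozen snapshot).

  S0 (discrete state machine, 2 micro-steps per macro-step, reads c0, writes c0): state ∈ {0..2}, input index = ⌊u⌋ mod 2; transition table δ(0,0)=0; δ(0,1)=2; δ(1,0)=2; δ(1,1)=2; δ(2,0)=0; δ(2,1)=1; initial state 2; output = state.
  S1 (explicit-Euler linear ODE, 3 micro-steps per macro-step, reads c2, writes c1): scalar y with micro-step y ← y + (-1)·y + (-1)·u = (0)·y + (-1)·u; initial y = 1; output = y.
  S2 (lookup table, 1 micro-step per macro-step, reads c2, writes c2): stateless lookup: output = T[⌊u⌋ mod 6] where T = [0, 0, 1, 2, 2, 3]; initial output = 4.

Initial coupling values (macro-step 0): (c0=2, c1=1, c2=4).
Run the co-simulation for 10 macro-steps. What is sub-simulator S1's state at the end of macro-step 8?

S1 state at macro-step 8 = 0

macro 1: S0 reads c0=2 → after 2×micro: 0; S1 reads c2=4 → after 3×micro: -4; S2 reads c2=4 → after 1×micro: 2 ⇒ (c0=0, c1=-4, c2=2)
macro 2: S0 reads c0=0 → after 2×micro: 0; S1 reads c2=2 → after 3×micro: -2; S2 reads c2=2 → after 1×micro: 1 ⇒ (c0=0, c1=-2, c2=1)
macro 3: S0 reads c0=0 → after 2×micro: 0; S1 reads c2=1 → after 3×micro: -1; S2 reads c2=1 → after 1×micro: 0 ⇒ (c0=0, c1=-1, c2=0)
macro 4: S0 reads c0=0 → after 2×micro: 0; S1 reads c2=0 → after 3×micro: 0; S2 reads c2=0 → after 1×micro: 0 ⇒ (c0=0, c1=0, c2=0)
macro 5: S0 reads c0=0 → after 2×micro: 0; S1 reads c2=0 → after 3×micro: 0; S2 reads c2=0 → after 1×micro: 0 ⇒ (c0=0, c1=0, c2=0)
macro 6: S0 reads c0=0 → after 2×micro: 0; S1 reads c2=0 → after 3×micro: 0; S2 reads c2=0 → after 1×micro: 0 ⇒ (c0=0, c1=0, c2=0)
macro 7: S0 reads c0=0 → after 2×micro: 0; S1 reads c2=0 → after 3×micro: 0; S2 reads c2=0 → after 1×micro: 0 ⇒ (c0=0, c1=0, c2=0)
macro 8: S0 reads c0=0 → after 2×micro: 0; S1 reads c2=0 → after 3×micro: 0; S2 reads c2=0 → after 1×micro: 0 ⇒ (c0=0, c1=0, c2=0)
macro 9: S0 reads c0=0 → after 2×micro: 0; S1 reads c2=0 → after 3×micro: 0; S2 reads c2=0 → after 1×micro: 0 ⇒ (c0=0, c1=0, c2=0)
macro 10: S0 reads c0=0 → after 2×micro: 0; S1 reads c2=0 → after 3×micro: 0; S2 reads c2=0 → after 1×micro: 0 ⇒ (c0=0, c1=0, c2=0)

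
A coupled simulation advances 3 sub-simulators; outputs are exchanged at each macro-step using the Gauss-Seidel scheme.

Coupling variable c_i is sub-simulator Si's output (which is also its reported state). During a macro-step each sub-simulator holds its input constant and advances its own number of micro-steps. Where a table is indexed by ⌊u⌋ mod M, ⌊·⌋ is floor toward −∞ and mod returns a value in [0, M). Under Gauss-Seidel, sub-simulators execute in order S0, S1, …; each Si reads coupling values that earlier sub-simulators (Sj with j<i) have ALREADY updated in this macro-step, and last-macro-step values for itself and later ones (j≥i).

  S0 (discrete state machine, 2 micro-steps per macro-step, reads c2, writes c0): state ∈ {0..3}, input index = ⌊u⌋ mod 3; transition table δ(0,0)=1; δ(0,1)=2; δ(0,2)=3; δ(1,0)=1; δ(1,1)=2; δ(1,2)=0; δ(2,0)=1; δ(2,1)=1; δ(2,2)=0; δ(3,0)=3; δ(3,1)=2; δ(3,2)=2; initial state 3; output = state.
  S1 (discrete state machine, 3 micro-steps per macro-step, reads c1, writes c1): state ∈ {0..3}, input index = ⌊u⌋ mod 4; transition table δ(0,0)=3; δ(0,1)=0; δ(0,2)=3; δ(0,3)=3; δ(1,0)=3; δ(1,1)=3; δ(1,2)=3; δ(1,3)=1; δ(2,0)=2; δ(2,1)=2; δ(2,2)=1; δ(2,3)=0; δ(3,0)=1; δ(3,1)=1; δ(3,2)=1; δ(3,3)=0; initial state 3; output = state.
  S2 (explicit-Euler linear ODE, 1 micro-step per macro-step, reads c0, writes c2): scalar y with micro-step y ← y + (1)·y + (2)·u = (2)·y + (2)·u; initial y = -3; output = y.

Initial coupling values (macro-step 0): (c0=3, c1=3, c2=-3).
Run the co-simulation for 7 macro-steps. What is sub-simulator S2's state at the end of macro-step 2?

macro 1: S0 reads c2=-3 → after 2×micro: 3; S1 reads c1=3 → after 3×micro: 0; S2 reads c0=3 → after 1×micro: 0 ⇒ (c0=3, c1=0, c2=0)
macro 2: S0 reads c2=0 → after 2×micro: 3; S1 reads c1=0 → after 3×micro: 3; S2 reads c0=3 → after 1×micro: 6 ⇒ (c0=3, c1=3, c2=6)
macro 3: S0 reads c2=6 → after 2×micro: 3; S1 reads c1=3 → after 3×micro: 0; S2 reads c0=3 → after 1×micro: 18 ⇒ (c0=3, c1=0, c2=18)
macro 4: S0 reads c2=18 → after 2×micro: 3; S1 reads c1=0 → after 3×micro: 3; S2 reads c0=3 → after 1×micro: 42 ⇒ (c0=3, c1=3, c2=42)
macro 5: S0 reads c2=42 → after 2×micro: 3; S1 reads c1=3 → after 3×micro: 0; S2 reads c0=3 → after 1×micro: 90 ⇒ (c0=3, c1=0, c2=90)
macro 6: S0 reads c2=90 → after 2×micro: 3; S1 reads c1=0 → after 3×micro: 3; S2 reads c0=3 → after 1×micro: 186 ⇒ (c0=3, c1=3, c2=186)
macro 7: S0 reads c2=186 → after 2×micro: 3; S1 reads c1=3 → after 3×micro: 0; S2 reads c0=3 → after 1×micro: 378 ⇒ (c0=3, c1=0, c2=378)

S2 state at macro-step 2 = 6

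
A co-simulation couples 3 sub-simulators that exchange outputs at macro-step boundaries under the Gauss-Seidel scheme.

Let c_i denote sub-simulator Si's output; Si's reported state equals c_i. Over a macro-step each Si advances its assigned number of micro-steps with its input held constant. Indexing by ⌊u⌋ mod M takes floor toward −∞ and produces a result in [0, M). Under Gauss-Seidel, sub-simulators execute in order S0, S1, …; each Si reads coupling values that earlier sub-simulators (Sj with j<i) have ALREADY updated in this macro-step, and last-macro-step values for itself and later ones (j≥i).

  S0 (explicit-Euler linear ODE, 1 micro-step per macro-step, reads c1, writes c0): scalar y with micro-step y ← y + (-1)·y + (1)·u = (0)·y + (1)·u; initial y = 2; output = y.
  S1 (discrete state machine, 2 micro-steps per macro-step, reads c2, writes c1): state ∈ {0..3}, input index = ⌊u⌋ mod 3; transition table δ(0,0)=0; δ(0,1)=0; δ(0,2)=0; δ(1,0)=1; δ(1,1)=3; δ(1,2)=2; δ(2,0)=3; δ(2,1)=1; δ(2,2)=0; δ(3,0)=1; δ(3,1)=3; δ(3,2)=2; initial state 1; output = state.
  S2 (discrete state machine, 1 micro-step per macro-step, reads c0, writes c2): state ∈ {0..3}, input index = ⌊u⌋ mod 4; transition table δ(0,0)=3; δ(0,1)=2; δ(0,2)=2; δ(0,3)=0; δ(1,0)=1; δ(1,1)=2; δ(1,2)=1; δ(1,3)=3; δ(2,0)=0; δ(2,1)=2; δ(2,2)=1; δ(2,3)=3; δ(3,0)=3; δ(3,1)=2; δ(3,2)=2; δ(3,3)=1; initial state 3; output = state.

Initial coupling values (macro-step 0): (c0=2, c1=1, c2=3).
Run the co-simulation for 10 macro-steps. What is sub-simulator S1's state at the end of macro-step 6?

S1 state at macro-step 6 = 0

macro 1: S0 reads c1=1 → after 1×micro: 1; S1 reads c2=3 → after 2×micro: 1; S2 reads c0=1 → after 1×micro: 2 ⇒ (c0=1, c1=1, c2=2)
macro 2: S0 reads c1=1 → after 1×micro: 1; S1 reads c2=2 → after 2×micro: 0; S2 reads c0=1 → after 1×micro: 2 ⇒ (c0=1, c1=0, c2=2)
macro 3: S0 reads c1=0 → after 1×micro: 0; S1 reads c2=2 → after 2×micro: 0; S2 reads c0=0 → after 1×micro: 0 ⇒ (c0=0, c1=0, c2=0)
macro 4: S0 reads c1=0 → after 1×micro: 0; S1 reads c2=0 → after 2×micro: 0; S2 reads c0=0 → after 1×micro: 3 ⇒ (c0=0, c1=0, c2=3)
macro 5: S0 reads c1=0 → after 1×micro: 0; S1 reads c2=3 → after 2×micro: 0; S2 reads c0=0 → after 1×micro: 3 ⇒ (c0=0, c1=0, c2=3)
macro 6: S0 reads c1=0 → after 1×micro: 0; S1 reads c2=3 → after 2×micro: 0; S2 reads c0=0 → after 1×micro: 3 ⇒ (c0=0, c1=0, c2=3)
macro 7: S0 reads c1=0 → after 1×micro: 0; S1 reads c2=3 → after 2×micro: 0; S2 reads c0=0 → after 1×micro: 3 ⇒ (c0=0, c1=0, c2=3)
macro 8: S0 reads c1=0 → after 1×micro: 0; S1 reads c2=3 → after 2×micro: 0; S2 reads c0=0 → after 1×micro: 3 ⇒ (c0=0, c1=0, c2=3)
macro 9: S0 reads c1=0 → after 1×micro: 0; S1 reads c2=3 → after 2×micro: 0; S2 reads c0=0 → after 1×micro: 3 ⇒ (c0=0, c1=0, c2=3)
macro 10: S0 reads c1=0 → after 1×micro: 0; S1 reads c2=3 → after 2×micro: 0; S2 reads c0=0 → after 1×micro: 3 ⇒ (c0=0, c1=0, c2=3)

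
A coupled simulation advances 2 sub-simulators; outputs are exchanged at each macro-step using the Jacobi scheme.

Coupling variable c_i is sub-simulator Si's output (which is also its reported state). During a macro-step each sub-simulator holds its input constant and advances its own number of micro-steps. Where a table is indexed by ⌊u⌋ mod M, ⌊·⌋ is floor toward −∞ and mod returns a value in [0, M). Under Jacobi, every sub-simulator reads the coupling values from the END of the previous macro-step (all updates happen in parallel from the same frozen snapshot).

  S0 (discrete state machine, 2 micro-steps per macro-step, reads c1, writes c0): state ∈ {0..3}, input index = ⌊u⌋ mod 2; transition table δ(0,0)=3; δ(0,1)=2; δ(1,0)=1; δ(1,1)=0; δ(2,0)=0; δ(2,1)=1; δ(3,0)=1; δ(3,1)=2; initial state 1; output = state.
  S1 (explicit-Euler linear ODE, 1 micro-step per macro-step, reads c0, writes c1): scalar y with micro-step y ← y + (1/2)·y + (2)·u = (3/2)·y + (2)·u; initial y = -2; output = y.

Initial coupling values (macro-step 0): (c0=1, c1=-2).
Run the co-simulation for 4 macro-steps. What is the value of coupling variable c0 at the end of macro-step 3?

c0 at macro-step 3 = 3

macro 1: S0 reads c1=-2 → after 2×micro: 1; S1 reads c0=1 → after 1×micro: -1 ⇒ (c0=1, c1=-1)
macro 2: S0 reads c1=-1 → after 2×micro: 2; S1 reads c0=1 → after 1×micro: 1/2 ⇒ (c0=2, c1=1/2)
macro 3: S0 reads c1=1/2 → after 2×micro: 3; S1 reads c0=2 → after 1×micro: 19/4 ⇒ (c0=3, c1=19/4)
macro 4: S0 reads c1=19/4 → after 2×micro: 1; S1 reads c0=3 → after 1×micro: 105/8 ⇒ (c0=1, c1=105/8)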